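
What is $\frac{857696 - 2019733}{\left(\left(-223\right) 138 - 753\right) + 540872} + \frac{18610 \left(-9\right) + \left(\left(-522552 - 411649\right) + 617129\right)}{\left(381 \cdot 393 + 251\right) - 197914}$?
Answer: $\frac{19111279848}{2441290585} \approx 7.8284$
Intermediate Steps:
$\frac{857696 - 2019733}{\left(\left(-223\right) 138 - 753\right) + 540872} + \frac{18610 \left(-9\right) + \left(\left(-522552 - 411649\right) + 617129\right)}{\left(381 \cdot 393 + 251\right) - 197914} = - \frac{1162037}{\left(-30774 - 753\right) + 540872} + \frac{-167490 + \left(-934201 + 617129\right)}{\left(149733 + 251\right) - 197914} = - \frac{1162037}{-31527 + 540872} + \frac{-167490 - 317072}{149984 - 197914} = - \frac{1162037}{509345} - \frac{484562}{-47930} = \left(-1162037\right) \frac{1}{509345} - - \frac{242281}{23965} = - \frac{1162037}{509345} + \frac{242281}{23965} = \frac{19111279848}{2441290585}$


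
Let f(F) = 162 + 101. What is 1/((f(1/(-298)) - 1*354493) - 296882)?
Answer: -1/651112 ≈ -1.5358e-6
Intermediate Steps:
f(F) = 263
1/((f(1/(-298)) - 1*354493) - 296882) = 1/((263 - 1*354493) - 296882) = 1/((263 - 354493) - 296882) = 1/(-354230 - 296882) = 1/(-651112) = -1/651112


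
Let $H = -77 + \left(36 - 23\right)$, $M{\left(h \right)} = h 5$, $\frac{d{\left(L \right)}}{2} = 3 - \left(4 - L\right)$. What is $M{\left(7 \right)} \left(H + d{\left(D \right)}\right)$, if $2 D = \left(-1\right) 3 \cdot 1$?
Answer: $-2415$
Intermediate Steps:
$D = - \frac{3}{2}$ ($D = \frac{\left(-1\right) 3 \cdot 1}{2} = \frac{\left(-3\right) 1}{2} = \frac{1}{2} \left(-3\right) = - \frac{3}{2} \approx -1.5$)
$d{\left(L \right)} = -2 + 2 L$ ($d{\left(L \right)} = 2 \left(3 - \left(4 - L\right)\right) = 2 \left(3 + \left(-4 + L\right)\right) = 2 \left(-1 + L\right) = -2 + 2 L$)
$M{\left(h \right)} = 5 h$
$H = -64$ ($H = -77 + \left(36 - 23\right) = -77 + 13 = -64$)
$M{\left(7 \right)} \left(H + d{\left(D \right)}\right) = 5 \cdot 7 \left(-64 + \left(-2 + 2 \left(- \frac{3}{2}\right)\right)\right) = 35 \left(-64 - 5\right) = 35 \left(-69\right) = -2415$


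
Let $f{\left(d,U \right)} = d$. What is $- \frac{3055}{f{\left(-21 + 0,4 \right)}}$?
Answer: $\frac{3055}{21} \approx 145.48$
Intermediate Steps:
$- \frac{3055}{f{\left(-21 + 0,4 \right)}} = - \frac{3055}{-21 + 0} = - \frac{3055}{-21} = \left(-3055\right) \left(- \frac{1}{21}\right) = \frac{3055}{21}$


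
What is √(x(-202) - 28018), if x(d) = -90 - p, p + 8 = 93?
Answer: 11*I*√233 ≈ 167.91*I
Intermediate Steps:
p = 85 (p = -8 + 93 = 85)
x(d) = -175 (x(d) = -90 - 1*85 = -90 - 85 = -175)
√(x(-202) - 28018) = √(-175 - 28018) = √(-28193) = 11*I*√233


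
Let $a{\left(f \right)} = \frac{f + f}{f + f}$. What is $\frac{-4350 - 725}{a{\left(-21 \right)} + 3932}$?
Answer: $- \frac{5075}{3933} \approx -1.2904$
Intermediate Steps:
$a{\left(f \right)} = 1$ ($a{\left(f \right)} = \frac{2 f}{2 f} = 2 f \frac{1}{2 f} = 1$)
$\frac{-4350 - 725}{a{\left(-21 \right)} + 3932} = \frac{-4350 - 725}{1 + 3932} = - \frac{5075}{3933}$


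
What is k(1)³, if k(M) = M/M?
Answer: 1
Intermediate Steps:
k(M) = 1
k(1)³ = 1³ = 1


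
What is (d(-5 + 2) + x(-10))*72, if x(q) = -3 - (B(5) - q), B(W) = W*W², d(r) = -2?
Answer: -10080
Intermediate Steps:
B(W) = W³
x(q) = -128 + q (x(q) = -3 - (5³ - q) = -3 - (125 - q) = -3 + (-125 + q) = -128 + q)
(d(-5 + 2) + x(-10))*72 = (-2 + (-128 - 10))*72 = (-2 - 138)*72 = -140*72 = -10080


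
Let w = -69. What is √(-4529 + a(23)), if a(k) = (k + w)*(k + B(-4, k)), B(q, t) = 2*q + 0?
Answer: I*√5219 ≈ 72.243*I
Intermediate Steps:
B(q, t) = 2*q
a(k) = (-69 + k)*(-8 + k) (a(k) = (k - 69)*(k + 2*(-4)) = (-69 + k)*(k - 8) = (-69 + k)*(-8 + k))
√(-4529 + a(23)) = √(-4529 + (552 + 23² - 77*23)) = √(-4529 + (552 + 529 - 1771)) = √(-4529 - 690) = √(-5219) = I*√5219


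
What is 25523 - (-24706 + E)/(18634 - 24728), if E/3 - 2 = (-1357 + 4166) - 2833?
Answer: 7068745/277 ≈ 25519.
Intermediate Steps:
E = -66 (E = 6 + 3*((-1357 + 4166) - 2833) = 6 + 3*(2809 - 2833) = 6 + 3*(-24) = 6 - 72 = -66)
25523 - (-24706 + E)/(18634 - 24728) = 25523 - (-24706 - 66)/(18634 - 24728) = 25523 - (-24772)/(-6094) = 25523 - (-24772)*(-1)/6094 = 25523 - 1*1126/277 = 25523 - 1126/277 = 7068745/277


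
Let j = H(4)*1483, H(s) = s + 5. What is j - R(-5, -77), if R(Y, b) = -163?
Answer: 13510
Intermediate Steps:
H(s) = 5 + s
j = 13347 (j = (5 + 4)*1483 = 9*1483 = 13347)
j - R(-5, -77) = 13347 - 1*(-163) = 13347 + 163 = 13510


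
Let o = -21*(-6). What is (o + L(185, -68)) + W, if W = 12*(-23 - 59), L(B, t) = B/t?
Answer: -58529/68 ≈ -860.72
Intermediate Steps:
W = -984 (W = 12*(-82) = -984)
o = 126
(o + L(185, -68)) + W = (126 + 185/(-68)) - 984 = (126 + 185*(-1/68)) - 984 = (126 - 185/68) - 984 = 8383/68 - 984 = -58529/68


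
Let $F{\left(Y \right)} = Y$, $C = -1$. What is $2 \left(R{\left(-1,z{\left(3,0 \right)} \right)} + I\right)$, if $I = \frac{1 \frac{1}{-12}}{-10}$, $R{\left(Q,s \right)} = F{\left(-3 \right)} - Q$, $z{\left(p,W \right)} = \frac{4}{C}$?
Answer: $- \frac{239}{60} \approx -3.9833$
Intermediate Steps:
$z{\left(p,W \right)} = -4$ ($z{\left(p,W \right)} = \frac{4}{-1} = 4 \left(-1\right) = -4$)
$R{\left(Q,s \right)} = -3 - Q$
$I = \frac{1}{120}$ ($I = 1 \left(- \frac{1}{12}\right) \left(- \frac{1}{10}\right) = \left(- \frac{1}{12}\right) \left(- \frac{1}{10}\right) = \frac{1}{120} \approx 0.0083333$)
$2 \left(R{\left(-1,z{\left(3,0 \right)} \right)} + I\right) = 2 \left(\left(-3 - -1\right) + \frac{1}{120}\right) = 2 \left(\left(-3 + 1\right) + \frac{1}{120}\right) = 2 \left(-2 + \frac{1}{120}\right) = 2 \left(- \frac{239}{120}\right) = - \frac{239}{60}$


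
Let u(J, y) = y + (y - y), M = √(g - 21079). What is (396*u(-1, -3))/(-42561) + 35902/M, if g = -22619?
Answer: 132/4729 - 17951*I*√43698/21849 ≈ 0.027913 - 171.75*I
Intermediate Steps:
M = I*√43698 (M = √(-22619 - 21079) = √(-43698) = I*√43698 ≈ 209.04*I)
u(J, y) = y (u(J, y) = y + 0 = y)
(396*u(-1, -3))/(-42561) + 35902/M = (396*(-3))/(-42561) + 35902/((I*√43698)) = -1188*(-1/42561) + 35902*(-I*√43698/43698) = 132/4729 - 17951*I*√43698/21849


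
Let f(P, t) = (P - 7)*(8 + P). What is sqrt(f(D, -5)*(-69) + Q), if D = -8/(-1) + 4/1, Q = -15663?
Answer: 3*I*sqrt(2507) ≈ 150.21*I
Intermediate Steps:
D = 12 (D = -8*(-1) + 4*1 = 8 + 4 = 12)
f(P, t) = (-7 + P)*(8 + P)
sqrt(f(D, -5)*(-69) + Q) = sqrt((-56 + 12 + 12**2)*(-69) - 15663) = sqrt((-56 + 12 + 144)*(-69) - 15663) = sqrt(100*(-69) - 15663) = sqrt(-6900 - 15663) = sqrt(-22563) = 3*I*sqrt(2507)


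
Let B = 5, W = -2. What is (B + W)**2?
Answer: 9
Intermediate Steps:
(B + W)**2 = (5 - 2)**2 = 3**2 = 9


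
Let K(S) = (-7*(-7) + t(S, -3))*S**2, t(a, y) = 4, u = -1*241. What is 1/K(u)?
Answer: 1/3078293 ≈ 3.2486e-7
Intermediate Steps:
u = -241
K(S) = 53*S**2 (K(S) = (-7*(-7) + 4)*S**2 = (49 + 4)*S**2 = 53*S**2)
1/K(u) = 1/(53*(-241)**2) = 1/(53*58081) = 1/3078293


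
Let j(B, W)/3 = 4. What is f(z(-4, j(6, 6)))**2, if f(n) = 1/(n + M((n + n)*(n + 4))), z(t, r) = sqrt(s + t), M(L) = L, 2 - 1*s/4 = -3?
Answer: 1/4624 ≈ 0.00021626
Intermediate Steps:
s = 20 (s = 8 - 4*(-3) = 8 + 12 = 20)
j(B, W) = 12 (j(B, W) = 3*4 = 12)
z(t, r) = sqrt(20 + t)
f(n) = 1/(n + 2*n*(4 + n)) (f(n) = 1/(n + (n + n)*(n + 4)) = 1/(n + (2*n)*(4 + n)) = 1/(n + 2*n*(4 + n)))
f(z(-4, j(6, 6)))**2 = (1/((sqrt(20 - 4))*(9 + 2*sqrt(20 - 4))))**2 = (1/((sqrt(16))*(9 + 2*sqrt(16))))**2 = (1/(4*(9 + 2*4)))**2 = (1/(4*(9 + 8)))**2 = ((1/4)/17)**2 = ((1/4)*(1/17))**2 = (1/68)**2 = 1/4624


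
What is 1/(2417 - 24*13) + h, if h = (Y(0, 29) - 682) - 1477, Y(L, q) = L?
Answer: -4544694/2105 ≈ -2159.0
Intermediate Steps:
h = -2159 (h = (0 - 682) - 1477 = -682 - 1477 = -2159)
1/(2417 - 24*13) + h = 1/(2417 - 24*13) - 2159 = 1/(2417 - 312) - 2159 = 1/2105 - 2159 = -4544694/2105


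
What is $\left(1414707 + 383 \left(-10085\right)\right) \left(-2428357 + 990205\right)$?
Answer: $3520377496896$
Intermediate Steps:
$\left(1414707 + 383 \left(-10085\right)\right) \left(-2428357 + 990205\right) = \left(1414707 - 3862555\right) \left(-1438152\right) = \left(-2447848\right) \left(-1438152\right) = 3520377496896$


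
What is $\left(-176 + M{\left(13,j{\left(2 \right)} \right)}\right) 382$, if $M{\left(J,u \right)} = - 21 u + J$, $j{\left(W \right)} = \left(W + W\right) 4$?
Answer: $-190618$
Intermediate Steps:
$j{\left(W \right)} = 8 W$ ($j{\left(W \right)} = 2 W 4 = 8 W$)
$M{\left(J,u \right)} = J - 21 u$
$\left(-176 + M{\left(13,j{\left(2 \right)} \right)}\right) 382 = \left(-176 + \left(13 - 21 \cdot 8 \cdot 2\right)\right) 382 = \left(-176 + \left(13 - 336\right)\right) 382 = \left(-176 - 323\right) 382 = \left(-499\right) 382 = -190618$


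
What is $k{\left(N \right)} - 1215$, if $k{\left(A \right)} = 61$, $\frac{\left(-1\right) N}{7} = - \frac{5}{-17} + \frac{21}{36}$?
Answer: $-1154$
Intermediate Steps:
$N = - \frac{1253}{204}$ ($N = - 7 \left(- \frac{5}{-17} + \frac{21}{36}\right) = - 7 \left(\left(-5\right) \left(- \frac{1}{17}\right) + 21 \cdot \frac{1}{36}\right) = - 7 \left(\frac{5}{17} + \frac{7}{12}\right) = \left(-7\right) \frac{179}{204} = - \frac{1253}{204} \approx -6.1422$)
$k{\left(N \right)} - 1215 = 61 - 1215 = -1154$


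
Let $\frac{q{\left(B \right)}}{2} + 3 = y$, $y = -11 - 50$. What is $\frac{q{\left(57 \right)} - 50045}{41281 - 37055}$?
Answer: $- \frac{50173}{4226} \approx -11.872$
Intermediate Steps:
$y = -61$ ($y = -11 - 50 = -61$)
$q{\left(B \right)} = -128$ ($q{\left(B \right)} = -6 + 2 \left(-61\right) = -6 - 122 = -128$)
$\frac{q{\left(57 \right)} - 50045}{41281 - 37055} = \frac{-128 - 50045}{41281 - 37055} = - \frac{50173}{4226}$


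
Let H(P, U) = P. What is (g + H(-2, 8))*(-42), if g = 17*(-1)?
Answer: 798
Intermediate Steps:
g = -17
(g + H(-2, 8))*(-42) = (-17 - 2)*(-42) = -19*(-42) = 798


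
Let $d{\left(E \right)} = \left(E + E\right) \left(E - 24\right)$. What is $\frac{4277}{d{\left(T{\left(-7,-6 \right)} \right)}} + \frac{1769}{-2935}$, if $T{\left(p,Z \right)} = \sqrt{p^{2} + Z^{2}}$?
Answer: $- \frac{14290153}{2882170} - \frac{51324 \sqrt{85}}{41735} \approx -16.296$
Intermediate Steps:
$T{\left(p,Z \right)} = \sqrt{Z^{2} + p^{2}}$
$d{\left(E \right)} = 2 E \left(-24 + E\right)$
$\frac{4277}{d{\left(T{\left(-7,-6 \right)} \right)}} + \frac{1769}{-2935} = \frac{4277}{2 \sqrt{\left(-6\right)^{2} + \left(-7\right)^{2}} \left(-24 + \sqrt{\left(-6\right)^{2} + \left(-7\right)^{2}}\right)} + \frac{1769}{-2935} = \frac{4277}{2 \sqrt{36 + 49} \left(-24 + \sqrt{36 + 49}\right)} + 1769 \left(- \frac{1}{2935}\right) = \frac{4277}{2 \sqrt{85} \left(-24 + \sqrt{85}\right)} - \frac{1769}{2935} = 4277 \frac{\sqrt{85}}{170 \left(-24 + \sqrt{85}\right)} - \frac{1769}{2935} = \frac{4277 \sqrt{85}}{170 \left(-24 + \sqrt{85}\right)} - \frac{1769}{2935} = - \frac{1769}{2935} + \frac{4277 \sqrt{85}}{170 \left(-24 + \sqrt{85}\right)}$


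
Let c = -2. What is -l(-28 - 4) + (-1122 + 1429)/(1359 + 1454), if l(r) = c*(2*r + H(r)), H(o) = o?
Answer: -539789/2813 ≈ -191.89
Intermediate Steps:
l(r) = -6*r (l(r) = -2*(2*r + r) = -6*r)
-l(-28 - 4) + (-1122 + 1429)/(1359 + 1454) = -(-6)*(-28 - 4) + (-1122 + 1429)/(1359 + 1454) = -(-6)*(-32) + 307/2813 = -1*192 + 307*(1/2813) = -192 + 307/2813 = -539789/2813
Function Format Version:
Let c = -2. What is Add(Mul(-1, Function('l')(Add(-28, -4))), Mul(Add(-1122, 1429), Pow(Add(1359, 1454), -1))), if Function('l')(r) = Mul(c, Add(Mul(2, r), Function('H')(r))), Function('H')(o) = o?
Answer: Rational(-539789, 2813) ≈ -191.89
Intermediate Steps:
Function('l')(r) = Mul(-6, r) (Function('l')(r) = Mul(-2, Add(Mul(2, r), r)) = Mul(-2, Mul(3, r)) = Mul(-6, r))
Add(Mul(-1, Function('l')(Add(-28, -4))), Mul(Add(-1122, 1429), Pow(Add(1359, 1454), -1))) = Add(Mul(-1, Mul(-6, Add(-28, -4))), Mul(Add(-1122, 1429), Pow(Add(1359, 1454), -1))) = Add(Mul(-1, Mul(-6, -32)), Mul(307, Pow(2813, -1))) = Add(Mul(-1, 192), Mul(307, Rational(1, 2813))) = Add(-192, Rational(307, 2813)) = Rational(-539789, 2813)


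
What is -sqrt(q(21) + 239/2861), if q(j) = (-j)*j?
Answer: -I*sqrt(3609042782)/2861 ≈ -20.998*I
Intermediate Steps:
q(j) = -j**2
-sqrt(q(21) + 239/2861) = -sqrt(-1*21**2 + 239/2861) = -sqrt(-1*441 + 239*(1/2861)) = -sqrt(-441 + 239/2861) = -sqrt(-1261462/2861) = -I*sqrt(3609042782)/2861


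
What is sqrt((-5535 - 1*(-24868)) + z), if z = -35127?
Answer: I*sqrt(15794) ≈ 125.67*I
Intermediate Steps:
sqrt((-5535 - 1*(-24868)) + z) = sqrt((-5535 - 1*(-24868)) - 35127) = sqrt((-5535 + 24868) - 35127) = sqrt(19333 - 35127) = sqrt(-15794) = I*sqrt(15794)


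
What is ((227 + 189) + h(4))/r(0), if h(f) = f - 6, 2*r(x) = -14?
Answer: -414/7 ≈ -59.143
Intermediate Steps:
r(x) = -7 (r(x) = (½)*(-14) = -7)
h(f) = -6 + f
((227 + 189) + h(4))/r(0) = ((227 + 189) + (-6 + 4))/(-7) = (416 - 2)*(-⅐) = 414*(-⅐) = -414/7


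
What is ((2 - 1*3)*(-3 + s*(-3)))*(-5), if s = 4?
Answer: -75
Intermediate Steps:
((2 - 1*3)*(-3 + s*(-3)))*(-5) = ((2 - 1*3)*(-3 + 4*(-3)))*(-5) = ((2 - 3)*(-3 - 12))*(-5) = -1*(-15)*(-5) = 15*(-5) = -75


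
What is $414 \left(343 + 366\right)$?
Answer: $293526$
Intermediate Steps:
$414 \left(343 + 366\right) = 414 \cdot 709 = 293526$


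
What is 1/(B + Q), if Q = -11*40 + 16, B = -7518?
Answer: -1/7942 ≈ -0.00012591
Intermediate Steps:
Q = -424 (Q = -440 + 16 = -424)
1/(B + Q) = 1/(-7518 - 424) = 1/(-7942) = -1/7942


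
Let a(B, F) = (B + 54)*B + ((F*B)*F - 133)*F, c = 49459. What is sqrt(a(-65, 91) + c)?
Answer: 2*I*sqrt(12236011) ≈ 6996.0*I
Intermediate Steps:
a(B, F) = B*(54 + B) + F*(-133 + B*F**2) (a(B, F) = (54 + B)*B + ((B*F)*F - 133)*F = B*(54 + B) + (B*F**2 - 133)*F = B*(54 + B) + (-133 + B*F**2)*F = B*(54 + B) + F*(-133 + B*F**2))
sqrt(a(-65, 91) + c) = sqrt(((-65)**2 - 133*91 + 54*(-65) - 65*91**3) + 49459) = sqrt((4225 - 12103 - 3510 - 65*753571) + 49459) = sqrt((4225 - 12103 - 3510 - 48982115) + 49459) = sqrt(-48993503 + 49459) = sqrt(-48944044) = 2*I*sqrt(12236011)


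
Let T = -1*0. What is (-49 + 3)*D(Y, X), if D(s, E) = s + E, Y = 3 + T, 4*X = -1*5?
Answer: -161/2 ≈ -80.500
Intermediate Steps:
T = 0
X = -5/4 (X = (-1*5)/4 = (¼)*(-5) = -5/4 ≈ -1.2500)
Y = 3 (Y = 3 + 0 = 3)
D(s, E) = E + s
(-49 + 3)*D(Y, X) = (-49 + 3)*(-5/4 + 3) = -46*7/4 = -161/2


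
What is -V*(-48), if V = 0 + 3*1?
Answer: 144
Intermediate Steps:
V = 3 (V = 0 + 3 = 3)
-V*(-48) = -1*3*(-48) = -3*(-48) = 144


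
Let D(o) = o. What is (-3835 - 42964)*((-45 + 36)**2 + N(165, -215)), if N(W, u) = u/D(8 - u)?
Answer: -835268552/223 ≈ -3.7456e+6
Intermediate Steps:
N(W, u) = u/(8 - u)
(-3835 - 42964)*((-45 + 36)**2 + N(165, -215)) = (-3835 - 42964)*((-45 + 36)**2 - 1*(-215)/(-8 - 215)) = -46799*((-9)**2 - 1*(-215)/(-223)) = -46799*(81 - 1*(-215)*(-1/223)) = -46799*(81 - 215/223) = -46799*17848/223 = -835268552/223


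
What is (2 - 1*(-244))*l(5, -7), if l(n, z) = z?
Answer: -1722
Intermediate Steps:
(2 - 1*(-244))*l(5, -7) = (2 - 1*(-244))*(-7) = (2 + 244)*(-7) = 246*(-7) = -1722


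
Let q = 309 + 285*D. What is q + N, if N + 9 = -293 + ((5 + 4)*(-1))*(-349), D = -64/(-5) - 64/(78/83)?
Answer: -163972/13 ≈ -12613.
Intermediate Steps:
D = -10784/195 (D = -64*(-⅕) - 64/(78*(1/83)) = 64/5 - 64/78/83 = 64/5 - 64*83/78 = 64/5 - 2656/39 = -10784/195 ≈ -55.303)
q = -200879/13 (q = 309 + 285*(-10784/195) = 309 - 204896/13 = -200879/13 ≈ -15452.)
N = 2839 (N = -9 + (-293 + ((5 + 4)*(-1))*(-349)) = -9 + (-293 + (9*(-1))*(-349)) = -9 + (-293 - 9*(-349)) = -9 + (-293 + 3141) = -9 + 2848 = 2839)
q + N = -200879/13 + 2839 = -163972/13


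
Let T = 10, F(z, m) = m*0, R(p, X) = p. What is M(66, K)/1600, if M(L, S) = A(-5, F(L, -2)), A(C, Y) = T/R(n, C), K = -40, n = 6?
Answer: 1/960 ≈ 0.0010417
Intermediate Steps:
F(z, m) = 0
A(C, Y) = 5/3 (A(C, Y) = 10/6 = 10*(⅙) = 5/3)
M(L, S) = 5/3
M(66, K)/1600 = (5/3)/1600 = (5/3)*(1/1600) = 1/960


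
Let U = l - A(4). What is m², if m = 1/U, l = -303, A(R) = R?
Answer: 1/94249 ≈ 1.0610e-5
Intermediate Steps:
U = -307 (U = -303 - 1*4 = -303 - 4 = -307)
m = -1/307 (m = 1/(-307) = -1/307 ≈ -0.0032573)
m² = (-1/307)² = 1/94249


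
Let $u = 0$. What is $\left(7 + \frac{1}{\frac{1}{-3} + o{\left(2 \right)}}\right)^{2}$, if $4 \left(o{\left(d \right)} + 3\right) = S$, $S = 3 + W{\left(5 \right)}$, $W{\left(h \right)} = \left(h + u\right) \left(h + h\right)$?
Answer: $\frac{714025}{14161} \approx 50.422$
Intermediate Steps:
$W{\left(h \right)} = 2 h^{2}$ ($W{\left(h \right)} = \left(h + 0\right) \left(h + h\right) = h 2 h = 2 h^{2}$)
$S = 53$ ($S = 3 + 2 \cdot 5^{2} = 3 + 2 \cdot 25 = 3 + 50 = 53$)
$o{\left(d \right)} = \frac{41}{4}$ ($o{\left(d \right)} = -3 + \frac{1}{4} \cdot 53 = -3 + \frac{53}{4} = \frac{41}{4}$)
$\left(7 + \frac{1}{\frac{1}{-3} + o{\left(2 \right)}}\right)^{2} = \left(7 + \frac{1}{\frac{1}{-3} + \frac{41}{4}}\right)^{2} = \left(7 + \frac{1}{- \frac{1}{3} + \frac{41}{4}}\right)^{2} = \left(7 + \frac{1}{\frac{119}{12}}\right)^{2} = \left(7 + \frac{12}{119}\right)^{2} = \left(\frac{845}{119}\right)^{2} = \frac{714025}{14161}$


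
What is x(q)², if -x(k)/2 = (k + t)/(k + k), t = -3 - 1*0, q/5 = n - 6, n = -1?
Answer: 1444/1225 ≈ 1.1788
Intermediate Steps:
q = -35 (q = 5*(-1 - 6) = 5*(-7) = -35)
t = -3 (t = -3 + 0 = -3)
x(k) = -(-3 + k)/k (x(k) = -2*(k - 3)/(k + k) = -2*(-3 + k)/(2*k) = -2*(-3 + k)*1/(2*k) = -(-3 + k)/k)
x(q)² = ((3 - 1*(-35))/(-35))² = (-(3 + 35)/35)² = (-1/35*38)² = (-38/35)² = 1444/1225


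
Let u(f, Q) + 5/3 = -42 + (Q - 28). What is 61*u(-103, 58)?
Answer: -2501/3 ≈ -833.67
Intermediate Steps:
u(f, Q) = -215/3 + Q (u(f, Q) = -5/3 + (-42 + (Q - 28)) = -5/3 + (-42 + (-28 + Q)) = -5/3 + (-70 + Q) = -215/3 + Q)
61*u(-103, 58) = 61*(-215/3 + 58) = 61*(-41/3) = -2501/3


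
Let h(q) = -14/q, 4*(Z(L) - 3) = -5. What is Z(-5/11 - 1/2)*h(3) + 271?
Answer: 1577/6 ≈ 262.83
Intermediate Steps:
Z(L) = 7/4 (Z(L) = 3 + (1/4)*(-5) = 3 - 5/4 = 7/4)
Z(-5/11 - 1/2)*h(3) + 271 = 7*(-14/3)/4 + 271 = 7*(-14*1/3)/4 + 271 = (7/4)*(-14/3) + 271 = -49/6 + 271 = 1577/6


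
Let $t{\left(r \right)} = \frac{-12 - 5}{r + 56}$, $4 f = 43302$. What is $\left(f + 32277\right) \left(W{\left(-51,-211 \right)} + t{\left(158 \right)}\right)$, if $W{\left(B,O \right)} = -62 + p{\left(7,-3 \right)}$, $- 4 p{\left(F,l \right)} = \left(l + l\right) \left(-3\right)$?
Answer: $- \frac{307062210}{107} \approx -2.8697 \cdot 10^{6}$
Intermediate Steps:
$f = \frac{21651}{2}$ ($f = \frac{1}{4} \cdot 43302 = \frac{21651}{2} \approx 10826.0$)
$p{\left(F,l \right)} = \frac{3 l}{2}$ ($p{\left(F,l \right)} = - \frac{\left(l + l\right) \left(-3\right)}{4} = - \frac{2 l \left(-3\right)}{4} = - \frac{\left(-6\right) l}{4} = \frac{3 l}{2}$)
$W{\left(B,O \right)} = - \frac{133}{2}$ ($W{\left(B,O \right)} = -62 + \frac{3}{2} \left(-3\right) = -62 - \frac{9}{2} = - \frac{133}{2}$)
$t{\left(r \right)} = - \frac{17}{56 + r}$
$\left(f + 32277\right) \left(W{\left(-51,-211 \right)} + t{\left(158 \right)}\right) = \left(\frac{21651}{2} + 32277\right) \left(- \frac{133}{2} - \frac{17}{56 + 158}\right) = \frac{86205 \left(- \frac{133}{2} - \frac{17}{214}\right)}{2} = \frac{86205}{2} \left(- \frac{7124}{107}\right) = - \frac{307062210}{107}$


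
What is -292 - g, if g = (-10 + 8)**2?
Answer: -296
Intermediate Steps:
g = 4 (g = (-2)**2 = 4)
-292 - g = -292 - 1*4 = -292 - 4 = -296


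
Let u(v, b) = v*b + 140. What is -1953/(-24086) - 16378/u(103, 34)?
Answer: -193683841/43860606 ≈ -4.4159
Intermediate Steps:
u(v, b) = 140 + b*v (u(v, b) = b*v + 140 = 140 + b*v)
-1953/(-24086) - 16378/u(103, 34) = -1953/(-24086) - 16378/(140 + 34*103) = -1953*(-1/24086) - 16378/(140 + 3502) = 1953/24086 - 16378/3642 = 1953/24086 - 16378*1/3642 = 1953/24086 - 8189/1821 = -193683841/43860606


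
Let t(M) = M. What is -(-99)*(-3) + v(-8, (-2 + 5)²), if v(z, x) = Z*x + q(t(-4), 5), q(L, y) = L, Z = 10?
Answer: -211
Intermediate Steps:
v(z, x) = -4 + 10*x (v(z, x) = 10*x - 4 = -4 + 10*x)
-(-99)*(-3) + v(-8, (-2 + 5)²) = -(-99)*(-3) + (-4 + 10*(-2 + 5)²) = -11*27 + (-4 + 10*3²) = -297 + (-4 + 10*9) = -297 + (-4 + 90) = -297 + 86 = -211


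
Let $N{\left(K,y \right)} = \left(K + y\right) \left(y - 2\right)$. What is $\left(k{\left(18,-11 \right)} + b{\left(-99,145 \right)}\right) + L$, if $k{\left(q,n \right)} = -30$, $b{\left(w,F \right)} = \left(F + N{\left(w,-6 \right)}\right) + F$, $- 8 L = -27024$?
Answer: $4478$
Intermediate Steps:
$L = 3378$ ($L = \left(- \frac{1}{8}\right) \left(-27024\right) = 3378$)
$N{\left(K,y \right)} = \left(-2 + y\right) \left(K + y\right)$ ($N{\left(K,y \right)} = \left(K + y\right) \left(-2 + y\right) = \left(-2 + y\right) \left(K + y\right)$)
$b{\left(w,F \right)} = 48 - 8 w + 2 F$ ($b{\left(w,F \right)} = \left(F + \left(\left(-6\right)^{2} - 2 w - -12 + w \left(-6\right)\right)\right) + F = \left(F + \left(36 - 2 w + 12 - 6 w\right)\right) + F = \left(F - \left(-48 + 8 w\right)\right) + F = \left(48 + F - 8 w\right) + F = 48 - 8 w + 2 F$)
$\left(k{\left(18,-11 \right)} + b{\left(-99,145 \right)}\right) + L = \left(-30 + \left(48 - -792 + 2 \cdot 145\right)\right) + 3378 = \left(-30 + \left(48 + 792 + 290\right)\right) + 3378 = \left(-30 + 1130\right) + 3378 = 1100 + 3378 = 4478$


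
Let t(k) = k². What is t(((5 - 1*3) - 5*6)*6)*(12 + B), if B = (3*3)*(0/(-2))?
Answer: 338688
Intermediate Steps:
B = 0 (B = 9*(0*(-½)) = 9*0 = 0)
t(((5 - 1*3) - 5*6)*6)*(12 + B) = (((5 - 1*3) - 5*6)*6)²*(12 + 0) = (((5 - 3) - 30)*6)²*12 = ((2 - 30)*6)²*12 = (-28*6)²*12 = (-168)²*12 = 28224*12 = 338688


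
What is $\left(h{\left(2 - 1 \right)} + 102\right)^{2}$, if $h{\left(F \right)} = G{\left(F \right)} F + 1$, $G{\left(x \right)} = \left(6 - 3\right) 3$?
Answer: $12544$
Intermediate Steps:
$G{\left(x \right)} = 9$ ($G{\left(x \right)} = 3 \cdot 3 = 9$)
$h{\left(F \right)} = 1 + 9 F$ ($h{\left(F \right)} = 9 F + 1 = 1 + 9 F$)
$\left(h{\left(2 - 1 \right)} + 102\right)^{2} = \left(\left(1 + 9 \left(2 - 1\right)\right) + 102\right)^{2} = \left(\left(1 + 9 \cdot 1\right) + 102\right)^{2} = \left(\left(1 + 9\right) + 102\right)^{2} = \left(10 + 102\right)^{2} = 112^{2} = 12544$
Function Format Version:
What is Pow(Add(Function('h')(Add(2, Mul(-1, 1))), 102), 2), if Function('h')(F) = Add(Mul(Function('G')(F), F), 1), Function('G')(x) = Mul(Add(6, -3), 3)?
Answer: 12544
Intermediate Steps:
Function('G')(x) = 9 (Function('G')(x) = Mul(3, 3) = 9)
Function('h')(F) = Add(1, Mul(9, F)) (Function('h')(F) = Add(Mul(9, F), 1) = Add(1, Mul(9, F)))
Pow(Add(Function('h')(Add(2, Mul(-1, 1))), 102), 2) = Pow(Add(Add(1, Mul(9, Add(2, Mul(-1, 1)))), 102), 2) = Pow(Add(Add(1, Mul(9, Add(2, -1))), 102), 2) = Pow(Add(Add(1, Mul(9, 1)), 102), 2) = Pow(Add(Add(1, 9), 102), 2) = Pow(Add(10, 102), 2) = Pow(112, 2) = 12544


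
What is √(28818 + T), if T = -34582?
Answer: 2*I*√1441 ≈ 75.921*I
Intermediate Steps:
√(28818 + T) = √(28818 - 34582) = √(-5764) = 2*I*√1441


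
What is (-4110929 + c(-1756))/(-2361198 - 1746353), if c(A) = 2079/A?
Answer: 7218793403/7212859556 ≈ 1.0008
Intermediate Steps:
(-4110929 + c(-1756))/(-2361198 - 1746353) = (-4110929 + 2079/(-1756))/(-2361198 - 1746353) = (-4110929 + 2079*(-1/1756))/(-4107551) = (-4110929 - 2079/1756)*(-1/4107551) = -7218793403/1756*(-1/4107551) = 7218793403/7212859556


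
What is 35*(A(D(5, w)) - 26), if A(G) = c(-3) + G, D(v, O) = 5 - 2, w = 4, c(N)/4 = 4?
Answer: -245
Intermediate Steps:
c(N) = 16 (c(N) = 4*4 = 16)
D(v, O) = 3
A(G) = 16 + G
35*(A(D(5, w)) - 26) = 35*((16 + 3) - 26) = 35*(19 - 26) = 35*(-7) = -245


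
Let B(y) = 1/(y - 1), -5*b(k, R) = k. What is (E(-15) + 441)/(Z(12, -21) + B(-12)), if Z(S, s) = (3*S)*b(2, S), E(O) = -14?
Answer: -27755/941 ≈ -29.495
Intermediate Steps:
b(k, R) = -k/5
B(y) = 1/(-1 + y)
Z(S, s) = -6*S/5 (Z(S, s) = (3*S)*(-⅕*2) = (3*S)*(-⅖) = -6*S/5)
(E(-15) + 441)/(Z(12, -21) + B(-12)) = (-14 + 441)/(-6/5*12 + 1/(-1 - 12)) = 427/(-72/5 + 1/(-13)) = 427/(-72/5 - 1/13) = 427/(-941/65) = 427*(-65/941) = -27755/941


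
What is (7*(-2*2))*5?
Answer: -140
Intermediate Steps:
(7*(-2*2))*5 = (7*(-4))*5 = -28*5 = -140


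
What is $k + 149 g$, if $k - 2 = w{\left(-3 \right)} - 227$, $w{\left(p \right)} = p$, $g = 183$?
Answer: $27039$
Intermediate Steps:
$k = -228$ ($k = 2 - 230 = -228$)
$k + 149 g = -228 + 149 \cdot 183 = -228 + 27267 = 27039$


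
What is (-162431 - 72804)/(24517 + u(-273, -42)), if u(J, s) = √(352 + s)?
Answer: -823893785/85868997 + 33605*√310/85868997 ≈ -9.5879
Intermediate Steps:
(-162431 - 72804)/(24517 + u(-273, -42)) = (-162431 - 72804)/(24517 + √(352 - 42)) = -235235/(24517 + √310)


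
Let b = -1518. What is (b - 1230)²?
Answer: 7551504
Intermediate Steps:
(b - 1230)² = (-1518 - 1230)² = (-2748)² = 7551504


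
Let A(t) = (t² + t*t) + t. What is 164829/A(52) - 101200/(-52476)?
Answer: 109549031/3410940 ≈ 32.117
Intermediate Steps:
A(t) = t + 2*t² (A(t) = (t² + t²) + t = 2*t² + t = t + 2*t²)
164829/A(52) - 101200/(-52476) = 164829/((52*(1 + 2*52))) - 101200/(-52476) = 164829/((52*(1 + 104))) - 101200*(-1/52476) = 164829/((52*105)) + 25300/13119 = 164829/5460 + 25300/13119 = 164829*(1/5460) + 25300/13119 = 7849/260 + 25300/13119 = 109549031/3410940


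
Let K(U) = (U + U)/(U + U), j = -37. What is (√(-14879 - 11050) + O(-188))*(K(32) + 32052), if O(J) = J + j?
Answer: -7211925 + 96159*I*√2881 ≈ -7.2119e+6 + 5.1613e+6*I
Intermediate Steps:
O(J) = -37 + J (O(J) = J - 37 = -37 + J)
K(U) = 1 (K(U) = (2*U)/((2*U)) = (2*U)*(1/(2*U)) = 1)
(√(-14879 - 11050) + O(-188))*(K(32) + 32052) = (√(-14879 - 11050) + (-37 - 188))*(1 + 32052) = (√(-25929) - 225)*32053 = (3*I*√2881 - 225)*32053 = (-225 + 3*I*√2881)*32053 = -7211925 + 96159*I*√2881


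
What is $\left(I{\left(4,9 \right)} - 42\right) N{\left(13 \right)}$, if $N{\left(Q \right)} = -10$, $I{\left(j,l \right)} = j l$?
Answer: $60$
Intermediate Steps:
$\left(I{\left(4,9 \right)} - 42\right) N{\left(13 \right)} = \left(4 \cdot 9 - 42\right) \left(-10\right) = \left(36 - 42\right) \left(-10\right) = \left(-6\right) \left(-10\right) = 60$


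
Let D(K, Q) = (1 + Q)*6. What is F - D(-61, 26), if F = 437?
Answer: 275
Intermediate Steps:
D(K, Q) = 6 + 6*Q
F - D(-61, 26) = 437 - (6 + 6*26) = 437 - (6 + 156) = 437 - 1*162 = 437 - 162 = 275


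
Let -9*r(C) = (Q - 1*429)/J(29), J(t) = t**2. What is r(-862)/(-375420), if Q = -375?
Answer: -67/236796165 ≈ -2.8294e-7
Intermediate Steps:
r(C) = 268/2523 (r(C) = -(-375 - 1*429)/(9*(29**2)) = -(-375 - 429)/(9*841) = -(-268)/(3*841) = -1/9*(-804/841) = 268/2523)
r(-862)/(-375420) = (268/2523)/(-375420) = (268/2523)*(-1/375420) = -67/236796165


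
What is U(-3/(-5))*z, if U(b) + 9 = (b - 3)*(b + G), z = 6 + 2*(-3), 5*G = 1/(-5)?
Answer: 0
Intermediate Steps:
G = -1/25 (G = (⅕)/(-5) = (⅕)*(-⅕) = -1/25 ≈ -0.040000)
z = 0 (z = 6 - 6 = 0)
U(b) = -9 + (-3 + b)*(-1/25 + b) (U(b) = -9 + (b - 3)*(b - 1/25) = -9 + (-3 + b)*(-1/25 + b))
U(-3/(-5))*z = (-222/25 + (-3/(-5))² - (-228)/(25*(-5)))*0 = (-222/25 + (-3*(-⅕))² - (-228)*(-1)/(25*5))*0 = (-222/25 + (⅗)² - 76/25*⅗)*0 = (-222/25 + 9/25 - 228/125)*0 = -1293/125*0 = 0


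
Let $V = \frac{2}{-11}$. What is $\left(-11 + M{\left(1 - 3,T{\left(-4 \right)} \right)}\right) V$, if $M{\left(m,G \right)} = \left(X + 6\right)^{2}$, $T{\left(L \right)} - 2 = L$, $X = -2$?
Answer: $- \frac{10}{11} \approx -0.90909$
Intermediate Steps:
$T{\left(L \right)} = 2 + L$
$V = - \frac{2}{11}$ ($V = 2 \left(- \frac{1}{11}\right) = - \frac{2}{11} \approx -0.18182$)
$M{\left(m,G \right)} = 16$ ($M{\left(m,G \right)} = \left(-2 + 6\right)^{2} = 4^{2} = 16$)
$\left(-11 + M{\left(1 - 3,T{\left(-4 \right)} \right)}\right) V = \left(-11 + 16\right) \left(- \frac{2}{11}\right) = 5 \left(- \frac{2}{11}\right) = - \frac{10}{11}$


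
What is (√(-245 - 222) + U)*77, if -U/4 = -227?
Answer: 69916 + 77*I*√467 ≈ 69916.0 + 1664.0*I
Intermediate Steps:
U = 908 (U = -4*(-227) = 908)
(√(-245 - 222) + U)*77 = (√(-245 - 222) + 908)*77 = (√(-467) + 908)*77 = (I*√467 + 908)*77 = (908 + I*√467)*77 = 69916 + 77*I*√467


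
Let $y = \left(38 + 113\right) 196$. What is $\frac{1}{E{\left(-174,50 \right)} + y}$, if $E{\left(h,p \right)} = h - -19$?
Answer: $\frac{1}{29441} \approx 3.3966 \cdot 10^{-5}$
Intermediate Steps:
$E{\left(h,p \right)} = 19 + h$ ($E{\left(h,p \right)} = h + 19 = 19 + h$)
$y = 29596$ ($y = 151 \cdot 196 = 29596$)
$\frac{1}{E{\left(-174,50 \right)} + y} = \frac{1}{\left(19 - 174\right) + 29596} = \frac{1}{-155 + 29596} = \frac{1}{29441}$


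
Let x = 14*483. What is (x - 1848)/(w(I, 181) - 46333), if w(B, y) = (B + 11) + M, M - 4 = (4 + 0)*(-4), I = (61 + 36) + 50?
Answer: -4914/46187 ≈ -0.10639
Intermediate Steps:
x = 6762
I = 147 (I = 97 + 50 = 147)
M = -12 (M = 4 + (4 + 0)*(-4) = 4 + 4*(-4) = 4 - 16 = -12)
w(B, y) = -1 + B (w(B, y) = (B + 11) - 12 = (11 + B) - 12 = -1 + B)
(x - 1848)/(w(I, 181) - 46333) = (6762 - 1848)/((-1 + 147) - 46333) = 4914/(146 - 46333) = 4914/(-46187) = 4914*(-1/46187) = -4914/46187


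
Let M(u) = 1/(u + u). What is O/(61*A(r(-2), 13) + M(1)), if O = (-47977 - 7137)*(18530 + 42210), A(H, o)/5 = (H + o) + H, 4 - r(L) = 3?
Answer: -6695248720/9151 ≈ -7.3164e+5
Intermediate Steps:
r(L) = 1 (r(L) = 4 - 1*3 = 4 - 3 = 1)
M(u) = 1/(2*u)
A(H, o) = 5*o + 10*H (A(H, o) = 5*((H + o) + H) = 5*(o + 2*H) = 5*o + 10*H)
O = -3347624360 (O = -55114*60740 = -3347624360)
O/(61*A(r(-2), 13) + M(1)) = -3347624360/(61*(5*13 + 10*1) + (½)/1) = -3347624360/(61*(65 + 10) + (½)*1) = -3347624360/(61*75 + ½) = -3347624360/(4575 + ½) = -3347624360/9151/2 = -3347624360*2/9151 = -6695248720/9151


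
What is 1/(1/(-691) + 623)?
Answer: 691/430492 ≈ 0.0016051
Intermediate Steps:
1/(1/(-691) + 623) = 1/(-1/691 + 623) = 1/(430492/691) = 691/430492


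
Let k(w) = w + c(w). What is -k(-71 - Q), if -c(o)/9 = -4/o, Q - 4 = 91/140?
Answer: 2303569/30260 ≈ 76.126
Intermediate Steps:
Q = 93/20 (Q = 4 + 91/140 = 4 + 91*(1/140) = 4 + 13/20 = 93/20 ≈ 4.6500)
c(o) = 36/o (c(o) = -(-36)/o = 36/o)
k(w) = w + 36/w
-k(-71 - Q) = -((-71 - 1*93/20) + 36/(-71 - 1*93/20)) = -((-71 - 93/20) + 36/(-71 - 93/20)) = -(-1513/20 + 36/(-1513/20)) = -(-1513/20 + 36*(-20/1513)) = -(-1513/20 - 720/1513) = -1*(-2303569/30260) = 2303569/30260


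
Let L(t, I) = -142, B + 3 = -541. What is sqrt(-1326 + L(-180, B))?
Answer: 2*I*sqrt(367) ≈ 38.315*I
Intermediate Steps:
B = -544 (B = -3 - 541 = -544)
sqrt(-1326 + L(-180, B)) = sqrt(-1326 - 142) = sqrt(-1468) = 2*I*sqrt(367)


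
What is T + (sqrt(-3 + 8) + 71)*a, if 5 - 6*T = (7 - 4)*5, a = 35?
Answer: 7450/3 + 35*sqrt(5) ≈ 2561.6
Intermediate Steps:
T = -5/3 (T = 5/6 - (7 - 4)*5/6 = 5/6 - 5/2 = -5/3 ≈ -1.6667)
T + (sqrt(-3 + 8) + 71)*a = -5/3 + (sqrt(-3 + 8) + 71)*35 = -5/3 + (sqrt(5) + 71)*35 = -5/3 + (71 + sqrt(5))*35 = -5/3 + (2485 + 35*sqrt(5)) = 7450/3 + 35*sqrt(5)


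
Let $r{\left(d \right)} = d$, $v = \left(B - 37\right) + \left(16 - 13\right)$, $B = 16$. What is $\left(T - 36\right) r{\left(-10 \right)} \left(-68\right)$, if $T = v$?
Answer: $-36720$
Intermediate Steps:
$v = -18$ ($v = \left(16 - 37\right) + \left(16 - 13\right) = -21 + 3 = -18$)
$T = -18$
$\left(T - 36\right) r{\left(-10 \right)} \left(-68\right) = \left(-18 - 36\right) \left(-10\right) \left(-68\right) = \left(-54\right) \left(-10\right) \left(-68\right) = 540 \left(-68\right) = -36720$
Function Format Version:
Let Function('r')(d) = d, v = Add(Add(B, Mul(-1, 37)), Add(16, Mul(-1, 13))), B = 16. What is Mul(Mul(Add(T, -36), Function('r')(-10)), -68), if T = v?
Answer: -36720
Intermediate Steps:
v = -18 (v = Add(Add(16, Mul(-1, 37)), Add(16, Mul(-1, 13))) = Add(Add(16, -37), Add(16, -13)) = Add(-21, 3) = -18)
T = -18
Mul(Mul(Add(T, -36), Function('r')(-10)), -68) = Mul(Mul(Add(-18, -36), -10), -68) = Mul(Mul(-54, -10), -68) = Mul(540, -68) = -36720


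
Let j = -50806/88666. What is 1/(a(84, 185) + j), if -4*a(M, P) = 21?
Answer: -177332/1032605 ≈ -0.17173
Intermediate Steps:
j = -25403/44333 (j = -50806*1/88666 = -25403/44333 ≈ -0.57300)
a(M, P) = -21/4 (a(M, P) = -¼*21 = -21/4)
1/(a(84, 185) + j) = 1/(-21/4 - 25403/44333) = 1/(-1032605/177332) = -177332/1032605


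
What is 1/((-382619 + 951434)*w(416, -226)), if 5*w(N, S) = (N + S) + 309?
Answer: 1/56767737 ≈ 1.7616e-8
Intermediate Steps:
w(N, S) = 309/5 + N/5 + S/5 (w(N, S) = ((N + S) + 309)/5 = (309 + N + S)/5 = 309/5 + N/5 + S/5)
1/((-382619 + 951434)*w(416, -226)) = 1/((-382619 + 951434)*(309/5 + (⅕)*416 + (⅕)*(-226))) = 1/(568815*(309/5 + 416/5 - 226/5)) = 1/(568815*(499/5)) = (1/568815)*(5/499) = 1/56767737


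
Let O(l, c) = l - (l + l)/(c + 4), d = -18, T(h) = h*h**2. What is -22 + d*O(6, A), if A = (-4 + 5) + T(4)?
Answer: -2918/23 ≈ -126.87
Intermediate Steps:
T(h) = h**3
A = 65 (A = (-4 + 5) + 4**3 = 1 + 64 = 65)
O(l, c) = l - 2*l/(4 + c)
-22 + d*O(6, A) = -22 - 108*(2 + 65)/(4 + 65) = -22 - 108*67/69 = -22 - 18*134/23 = -22 - 2412/23 = -2918/23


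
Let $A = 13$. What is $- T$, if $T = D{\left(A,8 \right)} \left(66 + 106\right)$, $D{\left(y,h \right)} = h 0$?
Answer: $0$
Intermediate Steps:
$D{\left(y,h \right)} = 0$
$T = 0$ ($T = 0 \left(66 + 106\right) = 0 \cdot 172 = 0$)
$- T = \left(-1\right) 0 = 0$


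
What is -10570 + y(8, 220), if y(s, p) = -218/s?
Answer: -42389/4 ≈ -10597.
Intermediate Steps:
-10570 + y(8, 220) = -10570 - 218/8 = -10570 - 218*1/8 = -10570 - 109/4 = -42389/4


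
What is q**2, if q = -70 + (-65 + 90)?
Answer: 2025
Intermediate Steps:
q = -45 (q = -70 + 25 = -45)
q**2 = (-45)**2 = 2025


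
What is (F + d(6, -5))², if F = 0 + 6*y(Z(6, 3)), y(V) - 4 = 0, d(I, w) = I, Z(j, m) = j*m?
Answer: 900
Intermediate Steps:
y(V) = 4 (y(V) = 4 + 0 = 4)
F = 24 (F = 0 + 6*4 = 0 + 24 = 24)
(F + d(6, -5))² = (24 + 6)² = 30² = 900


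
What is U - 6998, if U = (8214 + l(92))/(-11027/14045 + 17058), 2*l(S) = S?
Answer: -1676384932134/239568583 ≈ -6997.5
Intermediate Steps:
l(S) = S/2
U = 116011700/239568583 (U = (8214 + (½)*92)/(-11027/14045 + 17058) = (8214 + 46)/(-11027*1/14045 + 17058) = 8260/(-11027/14045 + 17058) = 8260/(239568583/14045) = 8260*(14045/239568583) = 116011700/239568583 ≈ 0.48425)
U - 6998 = 116011700/239568583 - 6998 = -1676384932134/239568583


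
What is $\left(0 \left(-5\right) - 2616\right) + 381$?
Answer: $-2235$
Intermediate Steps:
$\left(0 \left(-5\right) - 2616\right) + 381 = \left(0 - 2616\right) + 381 = -2616 + 381 = -2235$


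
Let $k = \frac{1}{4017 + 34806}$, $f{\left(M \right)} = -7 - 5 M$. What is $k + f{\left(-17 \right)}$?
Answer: $\frac{3028195}{38823} \approx 78.0$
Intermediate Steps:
$k = \frac{1}{38823} \approx 2.5758 \cdot 10^{-5}$
$k + f{\left(-17 \right)} = \frac{1}{38823} - -78 = \frac{1}{38823} + \left(-7 + 85\right) = \frac{1}{38823} + 78 = \frac{3028195}{38823}$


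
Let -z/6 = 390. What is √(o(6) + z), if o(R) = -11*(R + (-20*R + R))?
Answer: 24*I*√2 ≈ 33.941*I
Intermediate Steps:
z = -2340 (z = -6*390 = -2340)
o(R) = 198*R (o(R) = -11*(R - 19*R) = -(-198)*R = 198*R)
√(o(6) + z) = √(198*6 - 2340) = √(1188 - 2340) = √(-1152) = 24*I*√2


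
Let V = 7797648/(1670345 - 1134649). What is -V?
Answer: -487353/33481 ≈ -14.556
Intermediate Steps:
V = 487353/33481 (V = 7797648/535696 = 7797648*(1/535696) = 487353/33481 ≈ 14.556)
-V = -1*487353/33481 = -487353/33481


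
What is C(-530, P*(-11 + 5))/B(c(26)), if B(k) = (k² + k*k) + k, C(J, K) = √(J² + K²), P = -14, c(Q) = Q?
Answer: √71989/689 ≈ 0.38942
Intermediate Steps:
B(k) = k + 2*k² (B(k) = (k² + k²) + k = 2*k² + k = k + 2*k²)
C(-530, P*(-11 + 5))/B(c(26)) = √((-530)² + (-14*(-11 + 5))²)/((26*(1 + 2*26))) = √(280900 + (-14*(-6))²)/((26*(1 + 52))) = √(280900 + 84²)/((26*53)) = √(280900 + 7056)/1378 = √287956*(1/1378) = (2*√71989)*(1/1378) = √71989/689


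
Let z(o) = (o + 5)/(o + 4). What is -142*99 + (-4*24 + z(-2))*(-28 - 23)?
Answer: -18477/2 ≈ -9238.5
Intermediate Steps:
z(o) = (5 + o)/(4 + o)
-142*99 + (-4*24 + z(-2))*(-28 - 23) = -142*99 + (-4*24 + (5 - 2)/(4 - 2))*(-28 - 23) = -14058 + (-96 + 3/2)*(-51) = -14058 - 189/2*(-51) = -14058 + 9639/2 = -18477/2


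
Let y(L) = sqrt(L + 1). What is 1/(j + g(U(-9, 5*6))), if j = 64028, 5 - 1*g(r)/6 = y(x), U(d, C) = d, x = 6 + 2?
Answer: 1/64040 ≈ 1.5615e-5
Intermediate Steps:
x = 8
y(L) = sqrt(1 + L)
g(r) = 12 (g(r) = 30 - 6*sqrt(1 + 8) = 30 - 6*sqrt(9) = 30 - 6*3 = 30 - 18 = 12)
1/(j + g(U(-9, 5*6))) = 1/(64028 + 12) = 1/64040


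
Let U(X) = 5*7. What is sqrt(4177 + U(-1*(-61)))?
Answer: 18*sqrt(13) ≈ 64.900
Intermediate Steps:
U(X) = 35
sqrt(4177 + U(-1*(-61))) = sqrt(4177 + 35) = sqrt(4212) = 18*sqrt(13)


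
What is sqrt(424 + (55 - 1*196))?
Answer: sqrt(283) ≈ 16.823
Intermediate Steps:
sqrt(424 + (55 - 1*196)) = sqrt(424 + (55 - 196)) = sqrt(424 - 141) = sqrt(283)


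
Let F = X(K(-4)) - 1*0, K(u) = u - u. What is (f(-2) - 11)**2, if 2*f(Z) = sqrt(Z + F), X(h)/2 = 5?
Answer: (11 - sqrt(2))**2 ≈ 91.887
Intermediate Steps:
K(u) = 0
X(h) = 10 (X(h) = 2*5 = 10)
F = 10 (F = 10 - 1*0 = 10 + 0 = 10)
f(Z) = sqrt(10 + Z)/2 (f(Z) = sqrt(Z + 10)/2 = sqrt(10 + Z)/2)
(f(-2) - 11)**2 = (sqrt(10 - 2)/2 - 11)**2 = (sqrt(8)/2 - 11)**2 = ((2*sqrt(2))/2 - 11)**2 = (sqrt(2) - 11)**2 = (-11 + sqrt(2))**2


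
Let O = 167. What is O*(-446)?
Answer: -74482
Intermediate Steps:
O*(-446) = 167*(-446) = -74482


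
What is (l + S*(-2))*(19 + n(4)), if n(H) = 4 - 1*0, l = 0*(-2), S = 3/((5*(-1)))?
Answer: 138/5 ≈ 27.600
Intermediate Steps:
S = -3/5 (S = 3/(-5) = 3*(-1/5) = -3/5 ≈ -0.60000)
l = 0
n(H) = 4 (n(H) = 4 + 0 = 4)
(l + S*(-2))*(19 + n(4)) = (0 - 3/5*(-2))*(19 + 4) = (0 + 6/5)*23 = (6/5)*23 = 138/5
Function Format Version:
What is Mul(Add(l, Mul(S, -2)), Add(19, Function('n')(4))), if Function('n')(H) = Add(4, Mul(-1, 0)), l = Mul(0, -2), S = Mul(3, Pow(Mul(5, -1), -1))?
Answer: Rational(138, 5) ≈ 27.600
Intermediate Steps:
S = Rational(-3, 5) (S = Mul(3, Pow(-5, -1)) = Mul(3, Rational(-1, 5)) = Rational(-3, 5) ≈ -0.60000)
l = 0
Function('n')(H) = 4 (Function('n')(H) = Add(4, 0) = 4)
Mul(Add(l, Mul(S, -2)), Add(19, Function('n')(4))) = Mul(Add(0, Mul(Rational(-3, 5), -2)), Add(19, 4)) = Mul(Add(0, Rational(6, 5)), 23) = Mul(Rational(6, 5), 23) = Rational(138, 5)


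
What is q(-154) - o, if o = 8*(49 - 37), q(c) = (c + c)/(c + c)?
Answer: -95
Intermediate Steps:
q(c) = 1 (q(c) = (2*c)/((2*c)) = (2*c)*(1/(2*c)) = 1)
o = 96 (o = 8*12 = 96)
q(-154) - o = 1 - 1*96 = 1 - 96 = -95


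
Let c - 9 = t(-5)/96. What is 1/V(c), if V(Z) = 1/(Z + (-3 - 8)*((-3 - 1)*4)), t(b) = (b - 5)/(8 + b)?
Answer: 26635/144 ≈ 184.97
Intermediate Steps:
t(b) = (-5 + b)/(8 + b)
c = 1291/144 (c = 9 + ((-5 - 5)/(8 - 5))/96 = 9 + (-10/3)*(1/96) = 9 + ((⅓)*(-10))*(1/96) = 9 - 10/3*1/96 = 9 - 5/144 = 1291/144 ≈ 8.9653)
V(Z) = 1/(176 + Z) (V(Z) = 1/(Z - (-44)*4) = 1/(Z - 11*(-16)) = 1/(Z + 176) = 1/(176 + Z))
1/V(c) = 1/(1/(176 + 1291/144)) = 1/(1/(26635/144)) = 1/(144/26635) = 26635/144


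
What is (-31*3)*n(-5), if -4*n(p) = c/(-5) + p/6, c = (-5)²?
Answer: -1085/8 ≈ -135.63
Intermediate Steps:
c = 25
n(p) = 5/4 - p/24 (n(p) = -(25/(-5) + p/6)/4 = -(25*(-⅕) + p*(⅙))/4 = -(-5 + p/6)/4 = 5/4 - p/24)
(-31*3)*n(-5) = (-31*3)*(5/4 - 1/24*(-5)) = -93*(5/4 + 5/24) = -93*35/24 = -1085/8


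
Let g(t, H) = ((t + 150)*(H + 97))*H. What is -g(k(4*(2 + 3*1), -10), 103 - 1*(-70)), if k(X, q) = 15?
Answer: -7707150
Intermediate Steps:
g(t, H) = H*(97 + H)*(150 + t) (g(t, H) = ((150 + t)*(97 + H))*H = ((97 + H)*(150 + t))*H = H*(97 + H)*(150 + t))
-g(k(4*(2 + 3*1), -10), 103 - 1*(-70)) = -(103 - 1*(-70))*(14550 + 97*15 + 150*(103 - 1*(-70)) + (103 - 1*(-70))*15) = -(103 + 70)*(14550 + 1455 + 150*(103 + 70) + (103 + 70)*15) = -173*(14550 + 1455 + 150*173 + 173*15) = -173*(14550 + 1455 + 25950 + 2595) = -173*44550 = -1*7707150 = -7707150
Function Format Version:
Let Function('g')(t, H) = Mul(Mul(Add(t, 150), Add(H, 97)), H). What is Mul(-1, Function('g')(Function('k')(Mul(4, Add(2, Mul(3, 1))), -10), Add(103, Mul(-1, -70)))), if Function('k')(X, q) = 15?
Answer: -7707150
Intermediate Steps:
Function('g')(t, H) = Mul(H, Add(97, H), Add(150, t)) (Function('g')(t, H) = Mul(Mul(Add(150, t), Add(97, H)), H) = Mul(Mul(Add(97, H), Add(150, t)), H) = Mul(H, Add(97, H), Add(150, t)))
Mul(-1, Function('g')(Function('k')(Mul(4, Add(2, Mul(3, 1))), -10), Add(103, Mul(-1, -70)))) = Mul(-1, Mul(Add(103, Mul(-1, -70)), Add(14550, Mul(97, 15), Mul(150, Add(103, Mul(-1, -70))), Mul(Add(103, Mul(-1, -70)), 15)))) = Mul(-1, Mul(Add(103, 70), Add(14550, 1455, Mul(150, Add(103, 70)), Mul(Add(103, 70), 15)))) = Mul(-1, Mul(173, Add(14550, 1455, Mul(150, 173), Mul(173, 15)))) = Mul(-1, Mul(173, Add(14550, 1455, 25950, 2595))) = Mul(-1, Mul(173, 44550)) = Mul(-1, 7707150) = -7707150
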